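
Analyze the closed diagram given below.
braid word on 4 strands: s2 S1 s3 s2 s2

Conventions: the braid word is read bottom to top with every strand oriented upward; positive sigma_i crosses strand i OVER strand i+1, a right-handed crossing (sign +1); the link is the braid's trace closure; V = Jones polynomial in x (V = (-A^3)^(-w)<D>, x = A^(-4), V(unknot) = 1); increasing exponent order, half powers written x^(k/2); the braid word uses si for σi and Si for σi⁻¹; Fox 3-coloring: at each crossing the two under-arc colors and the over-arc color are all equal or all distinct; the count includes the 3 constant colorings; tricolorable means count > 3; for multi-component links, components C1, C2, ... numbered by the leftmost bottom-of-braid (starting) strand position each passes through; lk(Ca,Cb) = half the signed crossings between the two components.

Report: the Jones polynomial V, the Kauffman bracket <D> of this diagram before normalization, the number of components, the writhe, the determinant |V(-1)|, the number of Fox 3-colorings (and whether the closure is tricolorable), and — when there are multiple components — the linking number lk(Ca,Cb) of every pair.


V = x + x^3 - x^4
<D> = A^-7 - A^-3 - A^5 (w = +3)
1 component over 5 crossings, w = +3
9 Fox colorings among 3^5, |V(-1)| = 3: tricolorable
why: det 3 = |V(-1)|; divisible by 3, so tricolorable


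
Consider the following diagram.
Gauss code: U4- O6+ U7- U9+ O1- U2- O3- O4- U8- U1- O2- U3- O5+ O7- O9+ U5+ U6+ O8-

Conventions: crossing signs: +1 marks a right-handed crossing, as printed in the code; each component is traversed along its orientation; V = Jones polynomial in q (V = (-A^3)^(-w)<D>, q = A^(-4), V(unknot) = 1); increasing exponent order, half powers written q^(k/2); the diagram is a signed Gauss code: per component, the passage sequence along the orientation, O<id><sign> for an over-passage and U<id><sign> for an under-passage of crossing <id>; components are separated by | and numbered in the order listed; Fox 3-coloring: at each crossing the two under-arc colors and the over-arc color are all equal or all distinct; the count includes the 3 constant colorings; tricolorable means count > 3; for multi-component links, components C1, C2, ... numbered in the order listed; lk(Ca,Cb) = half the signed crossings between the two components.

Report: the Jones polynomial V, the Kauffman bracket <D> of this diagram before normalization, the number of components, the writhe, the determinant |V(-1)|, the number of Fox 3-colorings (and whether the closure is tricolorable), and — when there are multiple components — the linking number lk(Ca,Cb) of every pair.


Jones polynomial: V(q) = -q^-6 + q^-5 - q^-4 + 2q^-3 - q^-2 + q^-1
<D> = -A^-5 + A^-1 - 2A^3 + A^7 - A^11 + A^15; writhe -3
components 1, writhe -3 (9 crossings)
3-colorings: 3 of 3^9, det 7 — not tricolorable
note: det 7 = |V(-1)|; not divisible by 3, so not tricolorable


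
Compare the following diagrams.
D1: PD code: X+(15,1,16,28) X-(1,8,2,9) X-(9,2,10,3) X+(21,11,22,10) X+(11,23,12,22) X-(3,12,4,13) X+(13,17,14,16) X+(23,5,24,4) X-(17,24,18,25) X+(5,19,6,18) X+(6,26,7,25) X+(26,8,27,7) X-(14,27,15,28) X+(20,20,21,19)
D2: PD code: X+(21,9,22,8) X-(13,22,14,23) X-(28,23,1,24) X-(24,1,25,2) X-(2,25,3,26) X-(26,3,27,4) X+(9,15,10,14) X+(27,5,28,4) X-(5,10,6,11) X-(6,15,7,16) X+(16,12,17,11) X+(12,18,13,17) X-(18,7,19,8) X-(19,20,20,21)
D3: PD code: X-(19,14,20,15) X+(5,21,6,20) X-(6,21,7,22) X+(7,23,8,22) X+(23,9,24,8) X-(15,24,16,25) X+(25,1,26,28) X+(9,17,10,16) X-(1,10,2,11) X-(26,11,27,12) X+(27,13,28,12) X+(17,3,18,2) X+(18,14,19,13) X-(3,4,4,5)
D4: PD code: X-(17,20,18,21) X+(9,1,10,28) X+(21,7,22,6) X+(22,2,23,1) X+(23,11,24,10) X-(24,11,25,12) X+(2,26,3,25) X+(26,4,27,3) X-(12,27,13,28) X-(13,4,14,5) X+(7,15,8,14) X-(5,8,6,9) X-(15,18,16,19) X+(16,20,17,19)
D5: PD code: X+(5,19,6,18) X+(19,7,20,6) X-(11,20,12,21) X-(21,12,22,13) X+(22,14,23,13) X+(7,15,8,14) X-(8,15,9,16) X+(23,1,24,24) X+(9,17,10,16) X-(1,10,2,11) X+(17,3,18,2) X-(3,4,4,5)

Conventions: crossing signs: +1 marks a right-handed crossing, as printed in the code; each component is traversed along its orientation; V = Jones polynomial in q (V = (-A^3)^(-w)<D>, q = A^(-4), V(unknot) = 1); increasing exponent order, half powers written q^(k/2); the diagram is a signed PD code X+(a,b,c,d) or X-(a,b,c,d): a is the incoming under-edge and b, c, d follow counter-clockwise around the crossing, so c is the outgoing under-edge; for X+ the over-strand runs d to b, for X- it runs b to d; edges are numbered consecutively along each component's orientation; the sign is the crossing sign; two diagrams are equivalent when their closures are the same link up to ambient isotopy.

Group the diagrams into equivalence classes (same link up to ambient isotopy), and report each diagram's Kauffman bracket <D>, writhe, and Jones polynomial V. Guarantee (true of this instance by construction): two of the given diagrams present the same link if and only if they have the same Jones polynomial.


classes: {D1, D3, D5} | {D2} | {D4}
V(D1) = q^-1 - 1 + 2q - 2q^2 + 2q^3 - 2q^4 + q^5  [14 crossings, <D> = A^-8 - 2A^-4 + 2 - 2A^4 + 2A^8 - A^12 + A^16, w = +4]
D2 (bracket A^-8 + 1 - A^4; 14 crossings at w = -4): V = -q^-4 + q^-3 + q^-1
V(D3) = q^-1 - 1 + 2q - 2q^2 + 2q^3 - 2q^4 + q^5  (w +2, c 14, <D> = A^-14 - 2A^-10 + 2A^-6 - 2A^-2 + 2A^2 - A^6 + A^10)
V(D4) = q^-1 - 1 + 2q - 3q^2 + 3q^3 - 2q^4 + 2q^5 - q^6  [14 crossings, <D> = -A^-18 + 2A^-14 - 2A^-10 + 3A^-6 - 3A^-2 + 2A^2 - A^6 + A^10, w = +2]
V(D5) = q^-1 - 1 + 2q - 2q^2 + 2q^3 - 2q^4 + q^5  (w +2, c 12, <D> = A^-14 - 2A^-10 + 2A^-6 - 2A^-2 + 2A^2 - A^6 + A^10)
note: 3 classes among 5 diagrams; unequal V(q) rules out equality


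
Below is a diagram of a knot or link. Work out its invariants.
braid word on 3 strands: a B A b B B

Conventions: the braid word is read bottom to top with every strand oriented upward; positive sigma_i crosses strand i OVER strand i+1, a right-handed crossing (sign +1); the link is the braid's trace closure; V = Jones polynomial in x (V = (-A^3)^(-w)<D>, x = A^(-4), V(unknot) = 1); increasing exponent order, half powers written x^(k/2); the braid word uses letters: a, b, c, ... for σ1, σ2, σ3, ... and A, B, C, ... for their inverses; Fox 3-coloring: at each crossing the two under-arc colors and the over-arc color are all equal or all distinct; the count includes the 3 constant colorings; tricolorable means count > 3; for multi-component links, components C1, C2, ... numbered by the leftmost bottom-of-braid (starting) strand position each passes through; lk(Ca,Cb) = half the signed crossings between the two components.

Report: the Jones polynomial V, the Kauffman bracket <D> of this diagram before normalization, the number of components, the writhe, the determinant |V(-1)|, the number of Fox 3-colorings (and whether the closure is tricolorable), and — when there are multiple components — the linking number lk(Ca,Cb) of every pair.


V = 1
<D> = A^-6 (w = -2)
1 component over 6 crossings, w = -2
3 Fox colorings among 3^6, |V(-1)| = 1: not tricolorable
why: w = -2 (over 6 crossings) is diagram-only; (-A^3)^(2) removes it from V


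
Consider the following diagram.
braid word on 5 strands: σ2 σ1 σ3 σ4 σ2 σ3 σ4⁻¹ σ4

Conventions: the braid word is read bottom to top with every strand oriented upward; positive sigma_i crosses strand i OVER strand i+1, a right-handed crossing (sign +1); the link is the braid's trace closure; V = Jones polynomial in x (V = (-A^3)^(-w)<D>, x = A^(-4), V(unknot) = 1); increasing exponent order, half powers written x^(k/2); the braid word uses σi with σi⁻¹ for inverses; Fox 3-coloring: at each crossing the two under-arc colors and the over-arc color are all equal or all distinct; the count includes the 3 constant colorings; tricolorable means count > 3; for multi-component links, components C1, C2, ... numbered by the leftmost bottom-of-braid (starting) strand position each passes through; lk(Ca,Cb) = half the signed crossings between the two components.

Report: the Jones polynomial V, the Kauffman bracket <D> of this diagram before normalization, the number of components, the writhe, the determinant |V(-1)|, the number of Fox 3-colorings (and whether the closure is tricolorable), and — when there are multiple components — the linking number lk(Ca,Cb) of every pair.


V(x) = x + x^3 - x^4
bracket: -A^2 + A^6 + A^14, w = +6
1 component, writhe +6, over 8 crossings
det 3, colorings 9 of 3^8 — tricolorable
observation: the word shrinks to σ2 σ1 σ3 σ4 σ2 σ3 after cancelling


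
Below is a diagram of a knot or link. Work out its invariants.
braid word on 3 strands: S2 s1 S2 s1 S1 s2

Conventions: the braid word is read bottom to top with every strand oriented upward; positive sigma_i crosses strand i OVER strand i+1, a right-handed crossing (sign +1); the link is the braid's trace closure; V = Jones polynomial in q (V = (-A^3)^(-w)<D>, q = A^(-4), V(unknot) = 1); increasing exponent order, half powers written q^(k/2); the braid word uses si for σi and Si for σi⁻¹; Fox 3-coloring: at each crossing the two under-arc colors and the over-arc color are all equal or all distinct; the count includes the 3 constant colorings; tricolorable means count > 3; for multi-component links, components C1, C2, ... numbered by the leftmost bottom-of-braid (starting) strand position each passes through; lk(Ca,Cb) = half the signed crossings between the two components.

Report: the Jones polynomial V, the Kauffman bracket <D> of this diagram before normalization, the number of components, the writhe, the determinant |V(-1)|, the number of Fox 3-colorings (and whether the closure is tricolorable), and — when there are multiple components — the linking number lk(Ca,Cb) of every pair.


Jones polynomial: V(q) = 1
<D> = 1; writhe 0
components 1, writhe 0 (6 crossings)
3-colorings: 3 of 3^6, det 1 — not tricolorable
note: free reduction leaves σ2⁻¹ σ1 of the original 6 letters


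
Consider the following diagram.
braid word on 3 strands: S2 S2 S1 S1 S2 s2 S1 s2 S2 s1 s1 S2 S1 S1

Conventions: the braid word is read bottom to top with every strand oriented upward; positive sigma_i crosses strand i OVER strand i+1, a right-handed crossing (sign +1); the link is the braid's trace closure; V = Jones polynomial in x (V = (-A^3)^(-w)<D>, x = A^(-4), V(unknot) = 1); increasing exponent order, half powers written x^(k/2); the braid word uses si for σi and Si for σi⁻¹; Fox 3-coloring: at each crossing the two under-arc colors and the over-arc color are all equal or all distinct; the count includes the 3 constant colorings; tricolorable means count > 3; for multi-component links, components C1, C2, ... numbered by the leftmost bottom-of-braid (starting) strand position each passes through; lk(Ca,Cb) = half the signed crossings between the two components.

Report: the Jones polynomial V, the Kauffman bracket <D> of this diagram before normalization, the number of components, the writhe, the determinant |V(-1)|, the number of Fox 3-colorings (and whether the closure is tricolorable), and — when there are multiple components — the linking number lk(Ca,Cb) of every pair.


V(x) = -x^-7 + x^-6 - x^-5 + x^-4 + x^-2
bracket: A^-10 + A^-2 - A^2 + A^6 - A^10, w = -6
1 component, writhe -6, over 14 crossings
det 5, colorings 3 of 3^14 — not tricolorable
observation: w = -6 shifts under R1 moves; the (-A^3)^(6) factor cancels that in V


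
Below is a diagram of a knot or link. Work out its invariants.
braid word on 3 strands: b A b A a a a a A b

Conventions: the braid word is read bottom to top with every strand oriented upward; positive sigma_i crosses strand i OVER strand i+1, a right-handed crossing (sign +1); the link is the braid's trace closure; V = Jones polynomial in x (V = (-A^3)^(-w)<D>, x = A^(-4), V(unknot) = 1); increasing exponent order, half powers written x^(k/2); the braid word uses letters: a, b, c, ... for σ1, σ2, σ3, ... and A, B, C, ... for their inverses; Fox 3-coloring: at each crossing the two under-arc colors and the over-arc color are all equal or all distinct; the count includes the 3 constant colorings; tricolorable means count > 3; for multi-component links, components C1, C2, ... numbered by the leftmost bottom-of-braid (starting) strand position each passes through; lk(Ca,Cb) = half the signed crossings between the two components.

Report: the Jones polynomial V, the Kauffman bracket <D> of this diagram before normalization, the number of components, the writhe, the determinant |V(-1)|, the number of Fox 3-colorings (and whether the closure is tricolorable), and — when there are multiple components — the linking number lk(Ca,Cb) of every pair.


V = x - x^2 + 2x^3 - x^4 + x^5 - x^6
<D> = -A^-12 + A^-8 - A^-4 + 2 - A^4 + A^8 (w = +4)
1 component over 10 crossings, w = +4
3 Fox colorings among 3^10, |V(-1)| = 7: not tricolorable
why: |V(-1)| = 7: so not tricolorable, since 3 does not divide 7


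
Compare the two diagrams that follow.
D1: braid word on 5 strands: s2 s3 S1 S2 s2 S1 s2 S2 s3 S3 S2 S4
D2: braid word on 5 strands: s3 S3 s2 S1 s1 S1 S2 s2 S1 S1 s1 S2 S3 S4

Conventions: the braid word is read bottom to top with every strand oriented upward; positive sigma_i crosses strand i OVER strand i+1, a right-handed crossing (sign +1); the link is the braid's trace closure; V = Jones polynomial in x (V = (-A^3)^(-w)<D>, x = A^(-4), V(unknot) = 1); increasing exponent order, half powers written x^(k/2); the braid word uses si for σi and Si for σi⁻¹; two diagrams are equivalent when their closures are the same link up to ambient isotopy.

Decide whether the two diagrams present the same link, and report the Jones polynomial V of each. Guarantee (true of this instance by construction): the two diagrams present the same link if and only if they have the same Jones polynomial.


equivalent: yes
D1 (bracket A^-6 + A^-2 + A^2 + A^6; 12 crossings at w = -2): V = x^-3 + x^-2 + x^-1 + 1
V(D2) = x^-3 + x^-2 + x^-1 + 1  (w -4, c 14, <D> = A^-12 + A^-8 + A^-4 + 1)
key observation: all 2 diagrams share one V(x), hence one class


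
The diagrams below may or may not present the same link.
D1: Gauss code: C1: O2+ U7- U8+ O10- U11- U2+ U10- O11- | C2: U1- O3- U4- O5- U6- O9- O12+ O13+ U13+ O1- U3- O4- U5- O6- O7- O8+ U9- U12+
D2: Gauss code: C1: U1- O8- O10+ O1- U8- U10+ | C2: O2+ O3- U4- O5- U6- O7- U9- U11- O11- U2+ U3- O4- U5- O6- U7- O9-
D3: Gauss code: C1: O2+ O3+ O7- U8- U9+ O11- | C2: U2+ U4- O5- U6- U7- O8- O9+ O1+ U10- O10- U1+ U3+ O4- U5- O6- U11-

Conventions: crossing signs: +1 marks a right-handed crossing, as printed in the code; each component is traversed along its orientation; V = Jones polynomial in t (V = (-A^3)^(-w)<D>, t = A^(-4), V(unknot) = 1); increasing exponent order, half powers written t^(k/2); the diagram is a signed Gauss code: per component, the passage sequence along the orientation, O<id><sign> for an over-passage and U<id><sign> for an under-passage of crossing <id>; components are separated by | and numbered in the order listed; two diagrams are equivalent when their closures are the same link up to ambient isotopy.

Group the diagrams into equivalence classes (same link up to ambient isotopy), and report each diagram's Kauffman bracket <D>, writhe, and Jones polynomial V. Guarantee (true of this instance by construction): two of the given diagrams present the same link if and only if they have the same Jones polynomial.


equivalence classes: {D1, D2} | {D3}
D1 (bracket A^-9 + A^-5 + A^-1 - A^15; 13 crossings at w = -5): V = t^(-15/2) - t^(-7/2) - t^(-5/2) - t^(-3/2)
V(D2) = t^(-15/2) - t^(-7/2) - t^(-5/2) - t^(-3/2)  (w -7, c 11, <D> = A^-15 + A^-11 + A^-7 - A^9)
V(D3) = t^(-9/2) - t^(-5/2) - t^(-3/2) - t^(-1/2)  (w -3, c 11, <D> = A^-7 + A^-3 + A - A^9)
observation: 2 values of V(t) split the 3 diagrams


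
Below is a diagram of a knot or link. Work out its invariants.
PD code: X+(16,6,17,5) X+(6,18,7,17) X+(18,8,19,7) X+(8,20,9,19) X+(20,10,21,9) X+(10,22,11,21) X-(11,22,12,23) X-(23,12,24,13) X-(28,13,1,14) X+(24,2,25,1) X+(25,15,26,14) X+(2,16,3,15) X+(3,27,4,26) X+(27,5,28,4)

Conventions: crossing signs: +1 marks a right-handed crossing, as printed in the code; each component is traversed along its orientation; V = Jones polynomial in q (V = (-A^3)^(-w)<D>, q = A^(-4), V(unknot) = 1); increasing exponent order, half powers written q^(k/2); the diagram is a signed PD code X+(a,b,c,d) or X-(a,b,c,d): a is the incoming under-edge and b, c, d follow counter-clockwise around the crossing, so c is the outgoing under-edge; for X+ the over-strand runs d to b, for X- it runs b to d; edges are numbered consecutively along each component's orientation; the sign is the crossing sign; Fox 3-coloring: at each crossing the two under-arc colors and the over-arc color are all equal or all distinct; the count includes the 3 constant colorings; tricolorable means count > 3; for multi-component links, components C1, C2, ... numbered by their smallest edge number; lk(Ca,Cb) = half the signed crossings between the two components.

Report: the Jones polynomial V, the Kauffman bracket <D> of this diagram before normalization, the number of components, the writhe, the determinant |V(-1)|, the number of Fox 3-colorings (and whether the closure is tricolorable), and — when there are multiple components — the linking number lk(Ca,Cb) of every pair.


V(q) = q^3 + 2q^5 - 2q^6 + 2q^7 - 3q^8 + 2q^9 - 2q^10 + q^11
bracket: A^-20 - 2A^-16 + 2A^-12 - 3A^-8 + 2A^-4 - 2 + 2A^4 + A^12, w = +8
1 component, writhe +8, over 14 crossings
det 15, colorings 9 of 3^14 — tricolorable
observation: det 15 = |V(-1)|; divisible by 3, so tricolorable


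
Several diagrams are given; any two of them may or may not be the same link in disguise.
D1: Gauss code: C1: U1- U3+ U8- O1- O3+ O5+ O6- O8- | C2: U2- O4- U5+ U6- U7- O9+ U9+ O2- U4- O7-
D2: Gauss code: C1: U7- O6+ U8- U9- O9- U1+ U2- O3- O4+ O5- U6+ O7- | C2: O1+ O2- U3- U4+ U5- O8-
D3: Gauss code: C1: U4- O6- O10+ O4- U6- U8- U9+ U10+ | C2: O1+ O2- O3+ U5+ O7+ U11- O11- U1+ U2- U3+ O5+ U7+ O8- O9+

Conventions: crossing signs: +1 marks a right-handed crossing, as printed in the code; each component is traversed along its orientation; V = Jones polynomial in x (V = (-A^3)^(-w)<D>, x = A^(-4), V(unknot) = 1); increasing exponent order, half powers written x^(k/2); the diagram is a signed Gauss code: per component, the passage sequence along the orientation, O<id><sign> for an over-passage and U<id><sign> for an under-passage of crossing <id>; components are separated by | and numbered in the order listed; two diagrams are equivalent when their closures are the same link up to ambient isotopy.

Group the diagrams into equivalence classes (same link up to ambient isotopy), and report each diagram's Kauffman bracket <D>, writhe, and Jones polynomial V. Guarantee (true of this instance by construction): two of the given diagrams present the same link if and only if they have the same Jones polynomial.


classes: {D1} | {D2} | {D3}
V(D1) = x^(-9/2) - x^(-5/2) - x^(-3/2) - x^(-1/2)  [9 crossings, <D> = A^-7 + A^-3 + A - A^9, w = -3]
D2 (bracket A^-7 + A; 9 crossings at w = -3): V = -x^(-5/2) - x^(-1/2)
V(D3) = -x^(1/2) - x^(3/2) - x^(5/2) + x^(9/2)  (w +1, c 11, <D> = -A^-15 + A^-7 + A^-3 + A)
insight: V(x) takes 3 values over 3 diagrams, fixing the grouping


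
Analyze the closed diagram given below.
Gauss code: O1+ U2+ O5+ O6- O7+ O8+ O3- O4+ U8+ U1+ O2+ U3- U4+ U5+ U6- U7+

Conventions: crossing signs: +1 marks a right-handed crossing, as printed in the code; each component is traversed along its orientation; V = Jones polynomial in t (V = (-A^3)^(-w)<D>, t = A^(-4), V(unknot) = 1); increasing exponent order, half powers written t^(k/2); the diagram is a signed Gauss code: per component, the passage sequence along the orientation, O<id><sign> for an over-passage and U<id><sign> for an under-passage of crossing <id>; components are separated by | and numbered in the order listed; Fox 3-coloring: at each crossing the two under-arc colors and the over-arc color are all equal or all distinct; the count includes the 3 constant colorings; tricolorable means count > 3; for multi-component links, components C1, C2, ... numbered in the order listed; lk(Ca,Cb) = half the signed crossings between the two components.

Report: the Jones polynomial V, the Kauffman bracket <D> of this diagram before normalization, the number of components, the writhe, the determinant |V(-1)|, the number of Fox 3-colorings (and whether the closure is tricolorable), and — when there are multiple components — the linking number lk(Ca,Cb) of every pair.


V(t) = t + t^3 - t^4
bracket: -A^-4 + 1 + A^8, w = +4
1 component, writhe +4, over 8 crossings
det 3, colorings 9 of 3^8 — tricolorable
observation: w = +4 (over 8 crossings) is diagram-only; (-A^3)^(-4) removes it from V


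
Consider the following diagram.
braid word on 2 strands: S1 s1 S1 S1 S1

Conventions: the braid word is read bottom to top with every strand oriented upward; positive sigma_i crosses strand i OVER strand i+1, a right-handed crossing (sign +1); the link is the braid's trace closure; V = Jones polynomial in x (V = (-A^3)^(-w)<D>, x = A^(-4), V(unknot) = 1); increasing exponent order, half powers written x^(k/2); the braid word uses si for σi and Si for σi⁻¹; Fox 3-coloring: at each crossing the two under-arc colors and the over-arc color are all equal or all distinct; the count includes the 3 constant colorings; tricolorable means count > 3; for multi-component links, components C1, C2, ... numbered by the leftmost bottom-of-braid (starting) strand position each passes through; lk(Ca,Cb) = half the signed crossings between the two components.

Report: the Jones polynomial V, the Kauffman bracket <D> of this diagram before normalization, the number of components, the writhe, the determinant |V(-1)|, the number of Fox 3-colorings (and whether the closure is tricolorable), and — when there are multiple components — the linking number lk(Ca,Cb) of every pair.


V(x) = -x^-4 + x^-3 + x^-1
bracket: -A^-5 - A^3 + A^7, w = -3
1 component, writhe -3, over 5 crossings
det 3, colorings 9 of 3^5 — tricolorable
observation: the word shrinks to σ1⁻¹ σ1⁻¹ σ1⁻¹ after cancelling


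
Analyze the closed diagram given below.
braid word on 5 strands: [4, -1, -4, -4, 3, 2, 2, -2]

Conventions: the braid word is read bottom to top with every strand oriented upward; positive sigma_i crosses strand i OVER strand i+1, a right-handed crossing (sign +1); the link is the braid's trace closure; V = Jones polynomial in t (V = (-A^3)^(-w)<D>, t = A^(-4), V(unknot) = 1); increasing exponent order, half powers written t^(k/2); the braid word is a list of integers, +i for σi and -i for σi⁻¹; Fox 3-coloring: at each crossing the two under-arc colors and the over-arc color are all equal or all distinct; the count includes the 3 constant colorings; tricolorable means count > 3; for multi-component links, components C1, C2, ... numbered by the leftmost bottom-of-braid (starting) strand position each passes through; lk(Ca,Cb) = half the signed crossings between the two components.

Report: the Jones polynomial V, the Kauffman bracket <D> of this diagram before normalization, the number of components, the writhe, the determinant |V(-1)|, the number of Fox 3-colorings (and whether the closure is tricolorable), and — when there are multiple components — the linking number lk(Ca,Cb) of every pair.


V(t) = 1
bracket: 1, w = 0
1 component, writhe 0, over 8 crossings
det 1, colorings 3 of 3^8 — not tricolorable
observation: w = 0 (over 8 crossings) is diagram-only; (-A^3)^(0) removes it from V


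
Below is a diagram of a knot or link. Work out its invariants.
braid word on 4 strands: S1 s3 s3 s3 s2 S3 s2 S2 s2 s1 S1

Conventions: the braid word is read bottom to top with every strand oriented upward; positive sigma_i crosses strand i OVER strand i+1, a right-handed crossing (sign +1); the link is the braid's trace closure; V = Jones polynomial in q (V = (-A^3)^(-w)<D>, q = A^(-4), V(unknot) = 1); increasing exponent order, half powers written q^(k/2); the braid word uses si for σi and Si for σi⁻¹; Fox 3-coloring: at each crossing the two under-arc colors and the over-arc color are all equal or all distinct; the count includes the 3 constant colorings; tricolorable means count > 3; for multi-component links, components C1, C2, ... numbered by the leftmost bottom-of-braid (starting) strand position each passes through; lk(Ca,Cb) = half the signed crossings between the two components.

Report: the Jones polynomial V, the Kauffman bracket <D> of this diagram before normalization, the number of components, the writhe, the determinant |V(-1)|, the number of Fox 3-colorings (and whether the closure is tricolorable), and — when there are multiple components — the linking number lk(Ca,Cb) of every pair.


Jones polynomial: V(q) = q - q^2 + 2q^3 - q^4 + q^5 - q^6
<D> = A^-15 - A^-11 + A^-7 - 2A^-3 + A - A^5; writhe +3
components 1, writhe +3 (11 crossings)
3-colorings: 3 of 3^11, det 7 — not tricolorable
note: |V(-1)| = 7: so not tricolorable, since 3 does not divide 7


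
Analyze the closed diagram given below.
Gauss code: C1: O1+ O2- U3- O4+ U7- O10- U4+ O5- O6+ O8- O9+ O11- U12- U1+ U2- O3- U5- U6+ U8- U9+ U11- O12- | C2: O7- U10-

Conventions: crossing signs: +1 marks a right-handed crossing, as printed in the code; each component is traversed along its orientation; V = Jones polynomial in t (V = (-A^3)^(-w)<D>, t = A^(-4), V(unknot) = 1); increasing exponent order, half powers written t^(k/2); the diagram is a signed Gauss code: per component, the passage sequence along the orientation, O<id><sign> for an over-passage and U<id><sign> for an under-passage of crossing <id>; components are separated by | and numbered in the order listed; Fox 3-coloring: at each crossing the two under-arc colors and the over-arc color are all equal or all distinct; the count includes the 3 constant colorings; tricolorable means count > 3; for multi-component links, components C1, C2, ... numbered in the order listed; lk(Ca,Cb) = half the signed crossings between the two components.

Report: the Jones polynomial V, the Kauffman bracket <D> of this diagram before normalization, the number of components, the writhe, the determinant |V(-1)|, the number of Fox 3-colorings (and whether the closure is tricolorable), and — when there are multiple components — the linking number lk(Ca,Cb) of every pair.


Jones polynomial: V(t) = t^(-13/2) - t^(-11/2) + t^(-9/2) - 2t^(-7/2) - t^(-3/2)
<D> = -A^-6 - 2A^2 + A^6 - A^10 + A^14; writhe -4
components 2, writhe -4 (12 crossings)
linking number lk(C1,C2) = -1
3-colorings: 9 of 3^12, det 6 — tricolorable
note: span 5 respects span(V) <= c + mu - 1 = 13 for this 2-component diagram


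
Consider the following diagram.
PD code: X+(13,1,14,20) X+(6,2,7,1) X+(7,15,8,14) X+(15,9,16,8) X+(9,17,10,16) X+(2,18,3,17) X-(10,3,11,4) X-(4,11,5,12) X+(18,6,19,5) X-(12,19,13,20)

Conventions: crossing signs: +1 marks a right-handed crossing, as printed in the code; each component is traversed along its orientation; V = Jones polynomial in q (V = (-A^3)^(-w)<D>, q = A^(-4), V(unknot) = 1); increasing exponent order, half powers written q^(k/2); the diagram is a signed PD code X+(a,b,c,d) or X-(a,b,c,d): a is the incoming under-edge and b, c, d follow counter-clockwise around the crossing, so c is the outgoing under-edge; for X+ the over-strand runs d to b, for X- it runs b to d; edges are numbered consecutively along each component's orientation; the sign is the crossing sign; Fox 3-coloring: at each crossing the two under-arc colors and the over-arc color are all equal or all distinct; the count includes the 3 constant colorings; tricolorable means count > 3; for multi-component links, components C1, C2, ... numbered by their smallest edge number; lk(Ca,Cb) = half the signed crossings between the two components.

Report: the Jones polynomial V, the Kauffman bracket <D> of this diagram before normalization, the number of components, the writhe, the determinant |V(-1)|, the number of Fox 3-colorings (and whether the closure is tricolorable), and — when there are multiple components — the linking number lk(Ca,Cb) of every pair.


V = 2q - 2q^2 + 3q^3 - 3q^4 + 2q^5 - 2q^6 + q^7
<D> = A^-16 - 2A^-12 + 2A^-8 - 3A^-4 + 3 - 2A^4 + 2A^8 (w = +4)
1 component over 10 crossings, w = +4
9 Fox colorings among 3^10, |V(-1)| = 15: tricolorable
why: the span of V is 6, forcing >= 6 crossings in any diagram


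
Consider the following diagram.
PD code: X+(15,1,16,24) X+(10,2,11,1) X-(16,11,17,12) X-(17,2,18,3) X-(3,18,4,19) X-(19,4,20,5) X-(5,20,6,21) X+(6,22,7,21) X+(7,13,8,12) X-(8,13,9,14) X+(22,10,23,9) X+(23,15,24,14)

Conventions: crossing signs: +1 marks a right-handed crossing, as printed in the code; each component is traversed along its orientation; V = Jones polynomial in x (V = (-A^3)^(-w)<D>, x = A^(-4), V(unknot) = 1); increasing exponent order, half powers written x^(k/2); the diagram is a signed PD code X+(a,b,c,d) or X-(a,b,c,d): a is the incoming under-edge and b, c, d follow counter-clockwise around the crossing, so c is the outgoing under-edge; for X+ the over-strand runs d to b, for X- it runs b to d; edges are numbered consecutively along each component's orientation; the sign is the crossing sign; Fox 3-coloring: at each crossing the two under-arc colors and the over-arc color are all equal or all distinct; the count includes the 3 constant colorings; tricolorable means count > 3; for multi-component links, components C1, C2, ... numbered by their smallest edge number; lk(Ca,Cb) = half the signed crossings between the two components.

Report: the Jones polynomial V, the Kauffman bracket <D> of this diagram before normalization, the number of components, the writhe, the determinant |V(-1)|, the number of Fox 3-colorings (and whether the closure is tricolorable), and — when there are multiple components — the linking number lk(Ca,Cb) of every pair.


Jones polynomial: V(x) = x^-2 - x^-1 + 1 - x + x^2
<D> = A^-8 - A^-4 + 1 - A^4 + A^8; writhe 0
components 1, writhe 0 (12 crossings)
3-colorings: 3 of 3^12, det 5 — not tricolorable
note: w = 0 shifts under R1 moves; the (-A^3)^(0) factor cancels that in V


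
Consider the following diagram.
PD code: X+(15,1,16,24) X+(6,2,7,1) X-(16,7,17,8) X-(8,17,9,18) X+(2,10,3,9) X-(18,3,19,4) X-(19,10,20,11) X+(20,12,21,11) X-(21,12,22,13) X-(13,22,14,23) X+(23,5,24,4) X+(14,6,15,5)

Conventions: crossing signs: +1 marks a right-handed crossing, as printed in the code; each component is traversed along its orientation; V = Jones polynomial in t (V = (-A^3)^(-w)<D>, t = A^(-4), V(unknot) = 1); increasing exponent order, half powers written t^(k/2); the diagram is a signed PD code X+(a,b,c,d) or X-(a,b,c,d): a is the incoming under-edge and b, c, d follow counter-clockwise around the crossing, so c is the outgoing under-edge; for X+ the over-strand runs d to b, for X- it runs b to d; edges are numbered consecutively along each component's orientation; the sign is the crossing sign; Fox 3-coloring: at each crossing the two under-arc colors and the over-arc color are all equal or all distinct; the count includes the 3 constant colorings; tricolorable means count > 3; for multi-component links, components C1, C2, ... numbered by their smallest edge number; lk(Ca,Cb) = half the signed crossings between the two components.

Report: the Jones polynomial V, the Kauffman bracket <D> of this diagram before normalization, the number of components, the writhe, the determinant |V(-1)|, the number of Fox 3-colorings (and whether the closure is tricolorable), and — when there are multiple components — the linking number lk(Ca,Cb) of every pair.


Jones polynomial: V(t) = -t^-3 + 2t^-2 - 2t^-1 + 3 - 2t + 2t^2 - t^3
<D> = -A^-12 + 2A^-8 - 2A^-4 + 3 - 2A^4 + 2A^8 - A^12; writhe 0
components 1, writhe 0 (12 crossings)
3-colorings: 3 of 3^12, det 13 — not tricolorable
note: palindromic: swapping t for 1/t fixes V


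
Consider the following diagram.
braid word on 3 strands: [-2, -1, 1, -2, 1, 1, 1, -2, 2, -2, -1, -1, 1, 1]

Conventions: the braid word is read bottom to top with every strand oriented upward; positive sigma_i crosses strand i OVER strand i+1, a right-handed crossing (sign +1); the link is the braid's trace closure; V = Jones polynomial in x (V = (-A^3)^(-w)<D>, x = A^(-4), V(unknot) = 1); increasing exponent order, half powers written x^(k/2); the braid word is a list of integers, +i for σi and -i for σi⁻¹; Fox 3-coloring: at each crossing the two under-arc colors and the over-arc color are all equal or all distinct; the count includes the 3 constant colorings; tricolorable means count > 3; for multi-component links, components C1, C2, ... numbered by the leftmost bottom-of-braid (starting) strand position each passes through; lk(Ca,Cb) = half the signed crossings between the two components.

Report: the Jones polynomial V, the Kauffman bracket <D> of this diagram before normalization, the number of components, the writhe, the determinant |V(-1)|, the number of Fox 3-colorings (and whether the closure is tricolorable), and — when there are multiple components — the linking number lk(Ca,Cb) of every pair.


Jones polynomial: V(x) = -x^-3 + x^-2 - x^-1 + 3 - x + x^2 - x^3
<D> = -A^-12 + A^-8 - A^-4 + 3 - A^4 + A^8 - A^12; writhe 0
components 1, writhe 0 (14 crossings)
3-colorings: 27 of 3^14, det 9 — tricolorable
note: |V(-1)| = 9: so tricolorable, since 3 divides 9


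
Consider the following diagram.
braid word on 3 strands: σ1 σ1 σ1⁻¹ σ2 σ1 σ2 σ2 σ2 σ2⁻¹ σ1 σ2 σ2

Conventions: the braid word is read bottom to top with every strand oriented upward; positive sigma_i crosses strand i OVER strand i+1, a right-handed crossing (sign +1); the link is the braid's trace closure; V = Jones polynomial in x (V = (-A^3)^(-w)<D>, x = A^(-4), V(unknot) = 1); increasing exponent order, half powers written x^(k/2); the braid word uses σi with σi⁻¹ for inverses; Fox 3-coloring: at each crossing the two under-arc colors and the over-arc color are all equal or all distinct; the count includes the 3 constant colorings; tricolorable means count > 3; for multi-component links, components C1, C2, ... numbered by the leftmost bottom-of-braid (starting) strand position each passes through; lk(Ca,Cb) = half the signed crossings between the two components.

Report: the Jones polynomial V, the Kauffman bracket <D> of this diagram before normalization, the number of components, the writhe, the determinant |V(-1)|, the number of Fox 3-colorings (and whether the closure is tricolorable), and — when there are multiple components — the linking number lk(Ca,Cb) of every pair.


V = x^3 + x^5 - x^8
<D> = -A^-8 + A^4 + A^12 (w = +8)
1 component over 12 crossings, w = +8
9 Fox colorings among 3^12, |V(-1)| = 3: tricolorable
why: inverse pairs cancel, leaving σ1 σ2 σ1 σ2 σ2 σ1 σ2 σ2


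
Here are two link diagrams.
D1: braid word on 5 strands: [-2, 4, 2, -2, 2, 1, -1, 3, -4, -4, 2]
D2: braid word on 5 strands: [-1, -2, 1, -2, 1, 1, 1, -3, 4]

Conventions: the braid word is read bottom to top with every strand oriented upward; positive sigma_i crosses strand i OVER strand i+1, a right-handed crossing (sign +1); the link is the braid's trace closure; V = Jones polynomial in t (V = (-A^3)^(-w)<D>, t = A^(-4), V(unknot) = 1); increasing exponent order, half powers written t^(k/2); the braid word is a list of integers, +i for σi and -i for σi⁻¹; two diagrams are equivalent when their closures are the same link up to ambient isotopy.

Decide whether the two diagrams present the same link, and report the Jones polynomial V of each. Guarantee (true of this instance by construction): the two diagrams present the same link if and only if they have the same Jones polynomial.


same link: no
V(D1) = -t^(-1/2) - t^(1/2)  [11 crossings, <D> = A + A^5, w = +1]
D2 (bracket -A^-11 + 2A^-7 - A^-3 + 2A - A^5 + A^9; 9 crossings at w = +1): V = -t^(-3/2) + t^(-1/2) - 2t^(1/2) + t^(3/2) - 2t^(5/2) + t^(7/2)
note: 2 values of V(t) split the 2 diagrams


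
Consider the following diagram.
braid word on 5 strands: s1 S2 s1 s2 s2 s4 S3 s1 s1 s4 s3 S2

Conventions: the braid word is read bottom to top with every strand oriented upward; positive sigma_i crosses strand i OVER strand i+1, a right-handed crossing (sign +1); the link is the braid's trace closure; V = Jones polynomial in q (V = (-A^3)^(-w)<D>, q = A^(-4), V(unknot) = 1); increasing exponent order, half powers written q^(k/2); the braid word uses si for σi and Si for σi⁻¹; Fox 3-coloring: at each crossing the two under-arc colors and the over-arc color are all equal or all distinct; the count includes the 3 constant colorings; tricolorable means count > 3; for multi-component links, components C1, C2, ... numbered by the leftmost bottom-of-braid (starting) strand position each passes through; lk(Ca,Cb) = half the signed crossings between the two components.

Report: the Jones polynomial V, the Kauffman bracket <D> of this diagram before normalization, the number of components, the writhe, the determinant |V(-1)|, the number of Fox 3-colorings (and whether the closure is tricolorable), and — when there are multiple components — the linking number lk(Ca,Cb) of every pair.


V = 2q - 2q^2 + 3q^3 - 3q^4 + 2q^5 - 2q^6 + q^7
<D> = A^-10 - 2A^-6 + 2A^-2 - 3A^2 + 3A^6 - 2A^10 + 2A^14 (w = +6)
1 component over 12 crossings, w = +6
9 Fox colorings among 3^12, |V(-1)| = 15: tricolorable
why: the span of V is 6, forcing >= 6 crossings in any diagram


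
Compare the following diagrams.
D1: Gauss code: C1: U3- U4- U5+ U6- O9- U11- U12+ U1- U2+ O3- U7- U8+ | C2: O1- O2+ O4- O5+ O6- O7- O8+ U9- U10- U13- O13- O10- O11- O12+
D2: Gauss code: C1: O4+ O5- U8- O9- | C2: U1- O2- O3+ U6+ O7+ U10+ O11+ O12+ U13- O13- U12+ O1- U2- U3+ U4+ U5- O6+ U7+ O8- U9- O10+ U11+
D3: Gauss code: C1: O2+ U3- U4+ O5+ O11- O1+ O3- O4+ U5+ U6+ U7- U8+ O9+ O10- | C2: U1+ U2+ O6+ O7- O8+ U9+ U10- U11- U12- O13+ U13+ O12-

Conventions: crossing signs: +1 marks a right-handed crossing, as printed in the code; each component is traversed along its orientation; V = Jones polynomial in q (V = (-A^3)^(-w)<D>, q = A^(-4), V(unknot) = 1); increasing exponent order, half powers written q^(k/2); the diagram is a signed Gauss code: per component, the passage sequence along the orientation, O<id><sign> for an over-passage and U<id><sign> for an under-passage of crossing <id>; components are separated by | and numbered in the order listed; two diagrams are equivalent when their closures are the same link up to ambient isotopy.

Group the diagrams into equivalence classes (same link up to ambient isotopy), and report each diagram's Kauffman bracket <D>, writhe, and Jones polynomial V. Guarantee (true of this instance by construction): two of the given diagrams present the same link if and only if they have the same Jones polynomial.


classes: {D1} | {D2} | {D3}
V(D1) = -q^(-5/2) - q^(-1/2)  [13 crossings, <D> = A^-13 + A^-5, w = -5]
V(D2) = -q^(-3/2) - 2q^(1/2) + q^(3/2) - q^(5/2) + q^(7/2)  [13 crossings, <D> = -A^-11 + A^-7 - A^-3 + 2A + A^9, w = +1]
D3 (bracket A^-1 + A^7; 13 crossings at w = +3): V = -q^(1/2) - q^(5/2)
note: 3 values of V(q) split the 3 diagrams


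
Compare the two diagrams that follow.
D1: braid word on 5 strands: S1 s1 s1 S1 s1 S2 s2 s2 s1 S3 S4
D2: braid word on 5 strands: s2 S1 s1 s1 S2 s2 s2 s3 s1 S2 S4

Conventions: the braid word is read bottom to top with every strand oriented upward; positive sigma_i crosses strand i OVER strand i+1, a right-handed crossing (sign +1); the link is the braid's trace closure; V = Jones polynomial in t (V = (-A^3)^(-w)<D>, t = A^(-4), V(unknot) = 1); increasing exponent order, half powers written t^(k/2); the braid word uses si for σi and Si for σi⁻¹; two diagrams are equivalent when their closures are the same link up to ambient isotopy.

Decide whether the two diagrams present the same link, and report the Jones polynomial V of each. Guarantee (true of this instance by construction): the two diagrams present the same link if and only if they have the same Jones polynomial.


equivalent: yes
D1 (bracket A^-7 + A; 11 crossings at w = +1): V = -t^(1/2) - t^(5/2)
D2 (bracket A^-1 + A^7; 11 crossings at w = +3): V = -t^(1/2) - t^(5/2)
key observation: Markov moves rewrite D1 (11 crossings) into D2 (11)
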